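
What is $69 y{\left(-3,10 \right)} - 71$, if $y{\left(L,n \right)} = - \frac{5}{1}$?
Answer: $-416$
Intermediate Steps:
$y{\left(L,n \right)} = -5$ ($y{\left(L,n \right)} = \left(-5\right) 1 = -5$)
$69 y{\left(-3,10 \right)} - 71 = 69 \left(-5\right) - 71 = -345 - 71 = -416$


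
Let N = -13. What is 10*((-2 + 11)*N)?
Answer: -1170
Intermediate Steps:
10*((-2 + 11)*N) = 10*((-2 + 11)*(-13)) = 10*(9*(-13)) = 10*(-117) = -1170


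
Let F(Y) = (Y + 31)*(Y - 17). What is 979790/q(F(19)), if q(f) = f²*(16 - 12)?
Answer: 97979/4000 ≈ 24.495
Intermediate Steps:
F(Y) = (-17 + Y)*(31 + Y) (F(Y) = (31 + Y)*(-17 + Y) = (-17 + Y)*(31 + Y))
q(f) = 4*f² (q(f) = f²*4 = 4*f²)
979790/q(F(19)) = 979790/((4*(-527 + 19² + 14*19)²)) = 979790/((4*(-527 + 361 + 266)²)) = 979790/((4*100²)) = 979790/((4*10000)) = 979790/40000 = 979790*(1/40000) = 97979/4000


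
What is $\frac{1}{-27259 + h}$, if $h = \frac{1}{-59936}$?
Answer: $- \frac{59936}{1633795425} \approx -3.6685 \cdot 10^{-5}$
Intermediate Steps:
$h = - \frac{1}{59936} \approx -1.6684 \cdot 10^{-5}$
$\frac{1}{-27259 + h} = \frac{1}{-27259 - \frac{1}{59936}} = \frac{1}{- \frac{1633795425}{59936}} = - \frac{59936}{1633795425}$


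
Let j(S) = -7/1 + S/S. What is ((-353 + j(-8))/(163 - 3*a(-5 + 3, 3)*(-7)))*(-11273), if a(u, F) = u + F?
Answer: 4047007/184 ≈ 21995.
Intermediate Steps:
j(S) = -6 (j(S) = -7*1 + 1 = -7 + 1 = -6)
a(u, F) = F + u
((-353 + j(-8))/(163 - 3*a(-5 + 3, 3)*(-7)))*(-11273) = ((-353 - 6)/(163 - 3*(3 + (-5 + 3))*(-7)))*(-11273) = -359/(163 - 3*(3 - 2)*(-7))*(-11273) = -359/(163 - 3*1*(-7))*(-11273) = -359/(163 - 3*(-7))*(-11273) = -359/(163 + 21)*(-11273) = -359/184*(-11273) = 4047007/184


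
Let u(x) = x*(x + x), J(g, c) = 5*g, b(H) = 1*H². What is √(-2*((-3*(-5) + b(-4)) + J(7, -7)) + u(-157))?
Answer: √49166 ≈ 221.73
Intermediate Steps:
b(H) = H²
u(x) = 2*x² (u(x) = x*(2*x) = 2*x²)
√(-2*((-3*(-5) + b(-4)) + J(7, -7)) + u(-157)) = √(-2*((-3*(-5) + (-4)²) + 5*7) + 2*(-157)²) = √(-2*((15 + 16) + 35) + 2*24649) = √(-2*(31 + 35) + 49298) = √(-2*66 + 49298) = √(-132 + 49298) = √49166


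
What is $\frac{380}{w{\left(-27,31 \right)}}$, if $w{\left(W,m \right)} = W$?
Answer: $- \frac{380}{27} \approx -14.074$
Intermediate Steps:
$\frac{380}{w{\left(-27,31 \right)}} = \frac{380}{-27} = 380 \left(- \frac{1}{27}\right) = - \frac{380}{27}$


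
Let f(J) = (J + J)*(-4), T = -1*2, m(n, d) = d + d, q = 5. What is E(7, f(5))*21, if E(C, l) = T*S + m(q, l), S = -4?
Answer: -1512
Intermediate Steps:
m(n, d) = 2*d
T = -2
f(J) = -8*J (f(J) = (2*J)*(-4) = -8*J)
E(C, l) = 8 + 2*l (E(C, l) = -2*(-4) + 2*l = 8 + 2*l)
E(7, f(5))*21 = (8 + 2*(-8*5))*21 = (8 + 2*(-40))*21 = (8 - 80)*21 = -72*21 = -1512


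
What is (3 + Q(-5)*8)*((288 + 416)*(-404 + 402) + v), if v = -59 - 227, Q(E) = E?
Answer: 62678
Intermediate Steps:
v = -286
(3 + Q(-5)*8)*((288 + 416)*(-404 + 402) + v) = (3 - 5*8)*((288 + 416)*(-404 + 402) - 286) = (3 - 40)*(704*(-2) - 286) = -37*(-1408 - 286) = -37*(-1694) = 62678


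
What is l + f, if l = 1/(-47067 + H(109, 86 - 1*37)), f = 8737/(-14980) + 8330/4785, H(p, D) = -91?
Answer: 391295084879/338025242940 ≈ 1.1576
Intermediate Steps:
f = 16595371/14335860 (f = 8737*(-1/14980) + 8330*(1/4785) = -8737/14980 + 1666/957 = 16595371/14335860 ≈ 1.1576)
l = -1/47158 (l = 1/(-47067 - 91) = 1/(-47158) = -1/47158 ≈ -2.1205e-5)
l + f = -1/47158 + 16595371/14335860 = 391295084879/338025242940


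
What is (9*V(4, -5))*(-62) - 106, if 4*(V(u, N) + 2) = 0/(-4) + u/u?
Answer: 1741/2 ≈ 870.50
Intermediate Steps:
V(u, N) = -7/4 (V(u, N) = -2 + (0/(-4) + u/u)/4 = -2 + (0*(-1/4) + 1)/4 = -2 + (0 + 1)/4 = -2 + (1/4)*1 = -2 + 1/4 = -7/4)
(9*V(4, -5))*(-62) - 106 = (9*(-7/4))*(-62) - 106 = -63/4*(-62) - 106 = 1953/2 - 106 = 1741/2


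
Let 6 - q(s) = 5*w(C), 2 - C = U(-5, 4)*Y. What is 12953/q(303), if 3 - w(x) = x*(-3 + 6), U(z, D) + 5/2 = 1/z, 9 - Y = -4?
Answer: 25906/1095 ≈ 23.658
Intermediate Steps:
Y = 13 (Y = 9 - 1*(-4) = 9 + 4 = 13)
U(z, D) = -5/2 + 1/z
C = 371/10 (C = 2 - (-5/2 + 1/(-5))*13 = 2 - (-5/2 - ⅕)*13 = 2 - (-27)*13/10 = 2 - 1*(-351/10) = 2 + 351/10 = 371/10 ≈ 37.100)
w(x) = 3 - 3*x (w(x) = 3 - x*(-3 + 6) = 3 - x*3 = 3 - 3*x)
q(s) = 1095/2 (q(s) = 6 - 5*(3 - 3*371/10) = 6 - 5*(3 - 1113/10) = 6 - 5*(-1083)/10 = 6 - 1*(-1083/2) = 6 + 1083/2 = 1095/2)
12953/q(303) = 12953/(1095/2) = 12953*(2/1095) = 25906/1095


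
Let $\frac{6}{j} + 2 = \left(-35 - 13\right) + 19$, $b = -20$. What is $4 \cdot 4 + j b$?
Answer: $\frac{616}{31} \approx 19.871$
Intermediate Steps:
$j = - \frac{6}{31}$ ($j = \frac{6}{-2 + \left(\left(-35 - 13\right) + 19\right)} = \frac{6}{-2 + \left(-48 + 19\right)} = \frac{6}{-2 - 29} = \frac{6}{-31} = 6 \left(- \frac{1}{31}\right) = - \frac{6}{31} \approx -0.19355$)
$4 \cdot 4 + j b = 4 \cdot 4 - - \frac{120}{31} = 16 + \frac{120}{31} = \frac{616}{31}$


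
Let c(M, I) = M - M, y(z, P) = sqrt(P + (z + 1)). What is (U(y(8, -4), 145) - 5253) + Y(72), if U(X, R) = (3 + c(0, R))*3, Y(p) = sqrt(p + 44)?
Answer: -5244 + 2*sqrt(29) ≈ -5233.2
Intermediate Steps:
y(z, P) = sqrt(1 + P + z) (y(z, P) = sqrt(P + (1 + z)) = sqrt(1 + P + z))
c(M, I) = 0
Y(p) = sqrt(44 + p)
U(X, R) = 9 (U(X, R) = (3 + 0)*3 = 3*3 = 9)
(U(y(8, -4), 145) - 5253) + Y(72) = (9 - 5253) + sqrt(44 + 72) = -5244 + sqrt(116) = -5244 + 2*sqrt(29)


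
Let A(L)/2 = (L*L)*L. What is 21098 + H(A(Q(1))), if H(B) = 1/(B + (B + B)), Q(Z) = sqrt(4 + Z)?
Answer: 21098 + sqrt(5)/150 ≈ 21098.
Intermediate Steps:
A(L) = 2*L**3 (A(L) = 2*((L*L)*L) = 2*(L**2*L) = 2*L**3)
H(B) = 1/(3*B) (H(B) = 1/(B + 2*B) = 1/(3*B))
21098 + H(A(Q(1))) = 21098 + 1/(3*((2*(sqrt(4 + 1))**3))) = 21098 + 1/(3*((2*(sqrt(5))**3))) = 21098 + 1/(3*((2*(5*sqrt(5))))) = 21098 + 1/(3*((10*sqrt(5)))) = 21098 + (sqrt(5)/50)/3 = 21098 + sqrt(5)/150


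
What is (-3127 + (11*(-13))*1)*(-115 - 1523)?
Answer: 5356260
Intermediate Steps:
(-3127 + (11*(-13))*1)*(-115 - 1523) = (-3127 - 143*1)*(-1638) = (-3127 - 143)*(-1638) = -3270*(-1638) = 5356260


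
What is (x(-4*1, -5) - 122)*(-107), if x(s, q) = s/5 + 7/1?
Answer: 61953/5 ≈ 12391.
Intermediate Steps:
x(s, q) = 7 + s/5 (x(s, q) = s*(1/5) + 7*1 = s/5 + 7 = 7 + s/5)
(x(-4*1, -5) - 122)*(-107) = ((7 + (-4*1)/5) - 122)*(-107) = ((7 + (1/5)*(-4)) - 122)*(-107) = ((7 - 4/5) - 122)*(-107) = (31/5 - 122)*(-107) = -579/5*(-107) = 61953/5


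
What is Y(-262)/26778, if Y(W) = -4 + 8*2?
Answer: 2/4463 ≈ 0.00044813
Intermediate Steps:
Y(W) = 12 (Y(W) = -4 + 16 = 12)
Y(-262)/26778 = 12/26778 = 12*(1/26778) = 2/4463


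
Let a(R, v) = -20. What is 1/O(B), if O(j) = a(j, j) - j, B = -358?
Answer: 1/338 ≈ 0.0029586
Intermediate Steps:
O(j) = -20 - j
1/O(B) = 1/(-20 - 1*(-358)) = 1/(-20 + 358) = 1/338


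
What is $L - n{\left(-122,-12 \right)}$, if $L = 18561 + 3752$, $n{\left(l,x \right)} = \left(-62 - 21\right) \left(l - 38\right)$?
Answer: $9033$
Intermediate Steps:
$n{\left(l,x \right)} = 3154 - 83 l$ ($n{\left(l,x \right)} = - 83 \left(-38 + l\right) = 3154 - 83 l$)
$L = 22313$
$L - n{\left(-122,-12 \right)} = 22313 - \left(3154 - -10126\right) = 22313 - \left(3154 + 10126\right) = 22313 - 13280 = 9033$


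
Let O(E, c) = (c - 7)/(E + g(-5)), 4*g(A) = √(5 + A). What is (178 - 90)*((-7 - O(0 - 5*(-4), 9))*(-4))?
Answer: 12496/5 ≈ 2499.2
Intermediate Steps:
g(A) = √(5 + A)/4
O(E, c) = (-7 + c)/E (O(E, c) = (c - 7)/(E + √(5 - 5)/4) = (-7 + c)/(E + √0/4) = (-7 + c)/(E + (¼)*0) = (-7 + c)/(E + 0) = (-7 + c)/E)
(178 - 90)*((-7 - O(0 - 5*(-4), 9))*(-4)) = (178 - 90)*((-7 - (-7 + 9)/(0 - 5*(-4)))*(-4)) = 88*((-7 - 2/(0 + 20))*(-4)) = 88*((-7 - 2/20)*(-4)) = 88*((-7 - 1*⅒)*(-4)) = 88*((-7 - ⅒)*(-4)) = 88*(-71/10*(-4)) = 88*(142/5) = 12496/5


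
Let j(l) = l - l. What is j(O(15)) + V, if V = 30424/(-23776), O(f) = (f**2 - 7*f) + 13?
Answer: -3803/2972 ≈ -1.2796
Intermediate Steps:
O(f) = 13 + f**2 - 7*f
j(l) = 0
V = -3803/2972 (V = 30424*(-1/23776) = -3803/2972 ≈ -1.2796)
j(O(15)) + V = 0 - 3803/2972 = -3803/2972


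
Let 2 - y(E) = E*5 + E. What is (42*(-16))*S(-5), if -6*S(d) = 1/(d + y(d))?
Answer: 112/27 ≈ 4.1481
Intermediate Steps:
y(E) = 2 - 6*E (y(E) = 2 - (E*5 + E) = 2 - (5*E + E) = 2 - 6*E)
S(d) = -1/(6*(2 - 5*d)) (S(d) = -1/(6*(d + (2 - 6*d))) = -1/(6*(2 - 5*d)))
(42*(-16))*S(-5) = (42*(-16))*(1/(6*(-2 + 5*(-5)))) = -112/(-2 - 25) = -112/(-27) = -112*(-1)/27 = -672*(-1/162) = 112/27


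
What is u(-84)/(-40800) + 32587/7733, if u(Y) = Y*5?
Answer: 22213291/5258440 ≈ 4.2243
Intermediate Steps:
u(Y) = 5*Y
u(-84)/(-40800) + 32587/7733 = (5*(-84))/(-40800) + 32587/7733 = -420*(-1/40800) + 32587*(1/7733) = 7/680 + 32587/7733 = 22213291/5258440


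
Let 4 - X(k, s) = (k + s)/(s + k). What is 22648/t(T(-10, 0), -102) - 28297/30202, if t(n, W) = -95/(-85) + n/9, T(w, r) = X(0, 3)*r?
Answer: 611985031/30202 ≈ 20263.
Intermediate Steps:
X(k, s) = 3 (X(k, s) = 4 - (k + s)/(s + k) = 4 - (k + s)/(k + s) = 4 - 1*1 = 4 - 1 = 3)
T(w, r) = 3*r
t(n, W) = 19/17 + n/9 (t(n, W) = -95*(-1/85) + n*(⅑) = 19/17 + n/9)
22648/t(T(-10, 0), -102) - 28297/30202 = 22648/(19/17 + (3*0)/9) - 28297/30202 = 22648/(19/17 + (⅑)*0) - 28297*1/30202 = 22648/(19/17 + 0) - 28297/30202 = 22648/(19/17) - 28297/30202 = 22648*(17/19) - 28297/30202 = 20264 - 28297/30202 = 611985031/30202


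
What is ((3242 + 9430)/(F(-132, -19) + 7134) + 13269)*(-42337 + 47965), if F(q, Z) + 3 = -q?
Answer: 20091005116/269 ≈ 7.4688e+7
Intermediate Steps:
F(q, Z) = -3 - q
((3242 + 9430)/(F(-132, -19) + 7134) + 13269)*(-42337 + 47965) = ((3242 + 9430)/((-3 - 1*(-132)) + 7134) + 13269)*(-42337 + 47965) = (12672/((-3 + 132) + 7134) + 13269)*5628 = (12672/(129 + 7134) + 13269)*5628 = (12672/7263 + 13269)*5628 = (12672*(1/7263) + 13269)*5628 = (1408/807 + 13269)*5628 = (10709491/807)*5628 = 20091005116/269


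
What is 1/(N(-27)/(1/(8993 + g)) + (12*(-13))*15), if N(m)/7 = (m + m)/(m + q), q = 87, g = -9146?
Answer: -10/13761 ≈ -0.00072669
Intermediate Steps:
N(m) = 14*m/(87 + m) (N(m) = 7*((m + m)/(m + 87)) = 7*((2*m)/(87 + m)) = 7*(2*m/(87 + m)) = 14*m/(87 + m))
1/(N(-27)/(1/(8993 + g)) + (12*(-13))*15) = 1/((14*(-27)/(87 - 27))/(1/(8993 - 9146)) + (12*(-13))*15) = 1/((14*(-27)/60)/(1/(-153)) - 156*15) = 1/((14*(-27)*(1/60))/(-1/153) - 2340) = 1/(-63/10*(-153) - 2340) = 1/(9639/10 - 2340) = 1/(-13761/10) = -10/13761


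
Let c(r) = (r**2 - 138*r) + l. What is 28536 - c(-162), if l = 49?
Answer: -20113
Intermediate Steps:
c(r) = 49 + r**2 - 138*r (c(r) = (r**2 - 138*r) + 49 = 49 + r**2 - 138*r)
28536 - c(-162) = 28536 - (49 + (-162)**2 - 138*(-162)) = 28536 - (49 + 26244 + 22356) = 28536 - 1*48649 = 28536 - 48649 = -20113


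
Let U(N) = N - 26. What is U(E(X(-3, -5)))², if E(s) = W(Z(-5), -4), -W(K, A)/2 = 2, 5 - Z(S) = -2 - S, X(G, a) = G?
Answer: 900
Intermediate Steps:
Z(S) = 7 + S (Z(S) = 5 - (-2 - S) = 5 + (2 + S) = 7 + S)
W(K, A) = -4 (W(K, A) = -2*2 = -4)
E(s) = -4
U(N) = -26 + N
U(E(X(-3, -5)))² = (-26 - 4)² = (-30)² = 900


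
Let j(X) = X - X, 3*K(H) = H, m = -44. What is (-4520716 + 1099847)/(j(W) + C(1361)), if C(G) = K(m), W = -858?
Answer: 10262607/44 ≈ 2.3324e+5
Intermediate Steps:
K(H) = H/3
j(X) = 0
C(G) = -44/3 (C(G) = (⅓)*(-44) = -44/3)
(-4520716 + 1099847)/(j(W) + C(1361)) = (-4520716 + 1099847)/(0 - 44/3) = -3420869/(-44/3) = -3420869*(-3/44) = 10262607/44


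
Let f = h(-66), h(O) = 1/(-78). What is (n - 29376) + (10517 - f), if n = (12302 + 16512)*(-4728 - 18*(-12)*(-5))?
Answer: -13054904537/78 ≈ -1.6737e+8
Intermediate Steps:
h(O) = -1/78
f = -1/78 ≈ -0.012821
n = -167351712 (n = 28814*(-4728 + 216*(-5)) = 28814*(-4728 - 1080) = 28814*(-5808) = -167351712)
(n - 29376) + (10517 - f) = (-167351712 - 29376) + (10517 - 1*(-1/78)) = -167381088 + (10517 + 1/78) = -167381088 + 820327/78 = -13054904537/78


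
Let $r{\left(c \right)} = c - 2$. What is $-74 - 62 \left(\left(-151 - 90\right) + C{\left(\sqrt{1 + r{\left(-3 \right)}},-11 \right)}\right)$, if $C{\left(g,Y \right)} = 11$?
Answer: $14186$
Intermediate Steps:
$r{\left(c \right)} = -2 + c$ ($r{\left(c \right)} = c - 2 = -2 + c$)
$-74 - 62 \left(\left(-151 - 90\right) + C{\left(\sqrt{1 + r{\left(-3 \right)}},-11 \right)}\right) = -74 - 62 \left(\left(-151 - 90\right) + 11\right) = -74 - 62 \left(-241 + 11\right) = -74 - -14260 = -74 + 14260 = 14186$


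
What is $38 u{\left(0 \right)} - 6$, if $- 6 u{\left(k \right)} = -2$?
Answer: $\frac{20}{3} \approx 6.6667$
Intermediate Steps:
$u{\left(k \right)} = \frac{1}{3}$ ($u{\left(k \right)} = \left(- \frac{1}{6}\right) \left(-2\right) = \frac{1}{3}$)
$38 u{\left(0 \right)} - 6 = 38 \cdot \frac{1}{3} - 6 = \frac{38}{3} - 6 = \frac{20}{3}$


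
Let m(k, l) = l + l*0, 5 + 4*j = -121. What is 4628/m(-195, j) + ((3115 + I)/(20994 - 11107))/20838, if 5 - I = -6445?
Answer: -635656543247/4326531426 ≈ -146.92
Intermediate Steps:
I = 6450 (I = 5 - 1*(-6445) = 5 + 6445 = 6450)
j = -63/2 (j = -5/4 + (¼)*(-121) = -5/4 - 121/4 = -63/2 ≈ -31.500)
m(k, l) = l (m(k, l) = l + 0 = l)
4628/m(-195, j) + ((3115 + I)/(20994 - 11107))/20838 = 4628/(-63/2) + ((3115 + 6450)/(20994 - 11107))/20838 = 4628*(-2/63) + (9565/9887)*(1/20838) = -9256/63 + (9565*(1/9887))*(1/20838) = -9256/63 + (9565/9887)*(1/20838) = -9256/63 + 9565/206025306 = -635656543247/4326531426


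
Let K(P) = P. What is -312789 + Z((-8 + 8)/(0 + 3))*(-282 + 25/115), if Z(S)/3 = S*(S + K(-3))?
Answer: -312789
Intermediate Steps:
Z(S) = 3*S*(-3 + S) (Z(S) = 3*(S*(S - 3)) = 3*(S*(-3 + S)) = 3*S*(-3 + S))
-312789 + Z((-8 + 8)/(0 + 3))*(-282 + 25/115) = -312789 + (3*((-8 + 8)/(0 + 3))*(-3 + (-8 + 8)/(0 + 3)))*(-282 + 25/115) = -312789 + (3*(0/3)*(-3 + 0/3))*(-282 + 25*(1/115)) = -312789 + (3*(0*(⅓))*(-3 + 0*(⅓)))*(-282 + 5/23) = -312789 + (3*0*(-3 + 0))*(-6481/23) = -312789 + (3*0*(-3))*(-6481/23) = -312789 + 0*(-6481/23) = -312789 + 0 = -312789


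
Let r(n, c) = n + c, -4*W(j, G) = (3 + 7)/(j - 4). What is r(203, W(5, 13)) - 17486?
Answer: -34571/2 ≈ -17286.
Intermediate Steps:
W(j, G) = -5/(2*(-4 + j)) (W(j, G) = -(3 + 7)/(4*(j - 4)) = -5/(2*(-4 + j)))
r(n, c) = c + n
r(203, W(5, 13)) - 17486 = (-5/(-8 + 2*5) + 203) - 17486 = (-5/(-8 + 10) + 203) - 17486 = (-5/2 + 203) - 17486 = 401/2 - 17486 = -34571/2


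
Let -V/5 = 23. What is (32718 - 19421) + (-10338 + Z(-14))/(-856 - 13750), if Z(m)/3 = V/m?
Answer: 2719168135/204484 ≈ 13298.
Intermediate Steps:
V = -115 (V = -5*23 = -115)
Z(m) = -345/m (Z(m) = 3*(-115/m) = -345/m)
(32718 - 19421) + (-10338 + Z(-14))/(-856 - 13750) = (32718 - 19421) + (-10338 - 345/(-14))/(-856 - 13750) = 13297 + (-10338 - 345*(-1/14))/(-14606) = 13297 + (-10338 + 345/14)*(-1/14606) = 13297 - 144387/14*(-1/14606) = 13297 + 144387/204484 = 2719168135/204484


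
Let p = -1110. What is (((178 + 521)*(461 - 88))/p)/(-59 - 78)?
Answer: 86909/50690 ≈ 1.7145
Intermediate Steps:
(((178 + 521)*(461 - 88))/p)/(-59 - 78) = (((178 + 521)*(461 - 88))/(-1110))/(-59 - 78) = ((699*373)*(-1/1110))/(-137) = (260727*(-1/1110))*(-1/137) = -86909/370*(-1/137) = 86909/50690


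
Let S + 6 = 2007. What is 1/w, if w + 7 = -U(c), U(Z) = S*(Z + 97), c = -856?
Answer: 1/1518752 ≈ 6.5844e-7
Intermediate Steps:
S = 2001 (S = -6 + 2007 = 2001)
U(Z) = 194097 + 2001*Z (U(Z) = 2001*(Z + 97) = 2001*(97 + Z) = 194097 + 2001*Z)
w = 1518752 (w = -7 - (194097 + 2001*(-856)) = -7 - (194097 - 1712856) = -7 - 1*(-1518759) = -7 + 1518759 = 1518752)
1/w = 1/1518752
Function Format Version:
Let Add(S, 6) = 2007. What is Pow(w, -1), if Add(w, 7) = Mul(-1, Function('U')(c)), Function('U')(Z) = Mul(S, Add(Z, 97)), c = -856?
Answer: Rational(1, 1518752) ≈ 6.5844e-7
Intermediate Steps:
S = 2001 (S = Add(-6, 2007) = 2001)
Function('U')(Z) = Add(194097, Mul(2001, Z)) (Function('U')(Z) = Mul(2001, Add(Z, 97)) = Mul(2001, Add(97, Z)) = Add(194097, Mul(2001, Z)))
w = 1518752 (w = Add(-7, Mul(-1, Add(194097, Mul(2001, -856)))) = Add(-7, Mul(-1, Add(194097, -1712856))) = Add(-7, Mul(-1, -1518759)) = Add(-7, 1518759) = 1518752)
Pow(w, -1) = Pow(1518752, -1) = Rational(1, 1518752)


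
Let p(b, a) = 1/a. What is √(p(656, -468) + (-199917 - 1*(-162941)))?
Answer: I*√224961997/78 ≈ 192.29*I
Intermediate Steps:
√(p(656, -468) + (-199917 - 1*(-162941))) = √(1/(-468) + (-199917 - 1*(-162941))) = √(-1/468 + (-199917 + 162941)) = √(-1/468 - 36976) = √(-17304769/468) = I*√224961997/78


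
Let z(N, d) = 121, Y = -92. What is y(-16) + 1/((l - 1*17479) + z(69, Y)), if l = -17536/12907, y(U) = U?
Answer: -3584928779/224057242 ≈ -16.000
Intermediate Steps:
l = -17536/12907 (l = -17536*1/12907 = -17536/12907 ≈ -1.3586)
y(-16) + 1/((l - 1*17479) + z(69, Y)) = -16 + 1/((-17536/12907 - 1*17479) + 121) = -16 + 1/((-17536/12907 - 17479) + 121) = -16 + 1/(-225618989/12907 + 121) = -16 + 1/(-224057242/12907) = -16 - 12907/224057242 = -3584928779/224057242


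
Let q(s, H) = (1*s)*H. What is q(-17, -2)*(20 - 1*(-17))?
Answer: 1258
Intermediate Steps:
q(s, H) = H*s (q(s, H) = s*H = H*s)
q(-17, -2)*(20 - 1*(-17)) = (-2*(-17))*(20 - 1*(-17)) = 34*(20 + 17) = 34*37 = 1258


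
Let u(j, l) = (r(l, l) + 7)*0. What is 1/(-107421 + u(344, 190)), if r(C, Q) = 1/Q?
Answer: -1/107421 ≈ -9.3092e-6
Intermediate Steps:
r(C, Q) = 1/Q
u(j, l) = 0 (u(j, l) = (1/l + 7)*0 = (7 + 1/l)*0 = 0)
1/(-107421 + u(344, 190)) = 1/(-107421 + 0) = 1/(-107421) = -1/107421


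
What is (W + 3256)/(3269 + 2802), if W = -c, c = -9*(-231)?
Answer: 1177/6071 ≈ 0.19387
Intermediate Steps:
c = 2079
W = -2079 (W = -1*2079 = -2079)
(W + 3256)/(3269 + 2802) = (-2079 + 3256)/(3269 + 2802) = 1177/6071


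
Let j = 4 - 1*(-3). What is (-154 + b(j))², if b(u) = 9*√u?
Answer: 24283 - 2772*√7 ≈ 16949.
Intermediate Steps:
j = 7 (j = 4 + 3 = 7)
(-154 + b(j))² = (-154 + 9*√7)²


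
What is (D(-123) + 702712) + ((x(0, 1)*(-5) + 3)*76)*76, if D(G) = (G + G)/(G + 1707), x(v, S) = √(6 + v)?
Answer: 190090519/264 - 28880*√6 ≈ 6.4930e+5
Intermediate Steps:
D(G) = 2*G/(1707 + G) (D(G) = (2*G)/(1707 + G) = 2*G/(1707 + G))
(D(-123) + 702712) + ((x(0, 1)*(-5) + 3)*76)*76 = (2*(-123)/(1707 - 123) + 702712) + ((√(6 + 0)*(-5) + 3)*76)*76 = (2*(-123)/1584 + 702712) + ((√6*(-5) + 3)*76)*76 = (2*(-123)*(1/1584) + 702712) + ((-5*√6 + 3)*76)*76 = (-41/264 + 702712) + ((3 - 5*√6)*76)*76 = 185515927/264 + (228 - 380*√6)*76 = 185515927/264 + (17328 - 28880*√6) = 190090519/264 - 28880*√6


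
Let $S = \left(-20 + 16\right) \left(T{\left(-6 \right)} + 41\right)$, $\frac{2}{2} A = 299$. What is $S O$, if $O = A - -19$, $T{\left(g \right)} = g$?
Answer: $-44520$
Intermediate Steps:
$A = 299$
$O = 318$ ($O = 299 - -19 = 299 + 19 = 318$)
$S = -140$ ($S = \left(-20 + 16\right) \left(-6 + 41\right) = \left(-4\right) 35 = -140$)
$S O = \left(-140\right) 318 = -44520$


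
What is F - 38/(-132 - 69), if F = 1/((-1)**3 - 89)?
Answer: 1073/6030 ≈ 0.17794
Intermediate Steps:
F = -1/90 (F = 1/(-1 - 89) = 1/(-90) = -1/90 ≈ -0.011111)
F - 38/(-132 - 69) = -1/90 - 38/(-132 - 69) = -1/90 - 38/(-201) = -1/90 - 1/201*(-38) = -1/90 + 38/201 = 1073/6030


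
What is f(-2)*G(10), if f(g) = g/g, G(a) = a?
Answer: 10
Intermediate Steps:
f(g) = 1
f(-2)*G(10) = 1*10 = 10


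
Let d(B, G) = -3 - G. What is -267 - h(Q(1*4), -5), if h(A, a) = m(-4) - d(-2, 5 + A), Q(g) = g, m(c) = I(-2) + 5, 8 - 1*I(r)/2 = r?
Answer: -304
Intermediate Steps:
I(r) = 16 - 2*r
m(c) = 25 (m(c) = (16 - 2*(-2)) + 5 = (16 + 4) + 5 = 20 + 5 = 25)
h(A, a) = 33 + A (h(A, a) = 25 - (-3 - (5 + A)) = 25 - (-3 + (-5 - A)) = 25 - (-8 - A) = 25 + (8 + A) = 33 + A)
-267 - h(Q(1*4), -5) = -267 - (33 + 1*4) = -267 - (33 + 4) = -267 - 1*37 = -267 - 37 = -304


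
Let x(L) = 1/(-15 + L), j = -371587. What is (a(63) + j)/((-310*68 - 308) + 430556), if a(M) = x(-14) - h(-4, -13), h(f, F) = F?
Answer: -10775647/11865872 ≈ -0.90812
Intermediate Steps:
a(M) = 376/29 (a(M) = 1/(-15 - 14) - 1*(-13) = 1/(-29) + 13 = -1/29 + 13 = 376/29)
(a(63) + j)/((-310*68 - 308) + 430556) = (376/29 - 371587)/((-310*68 - 308) + 430556) = -10775647/(29*((-21080 - 308) + 430556)) = -10775647/(29*(-21388 + 430556)) = -10775647/29/409168 = -10775647/29*1/409168 = -10775647/11865872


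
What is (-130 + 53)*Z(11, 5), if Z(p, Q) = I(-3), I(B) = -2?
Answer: 154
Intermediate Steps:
Z(p, Q) = -2
(-130 + 53)*Z(11, 5) = (-130 + 53)*(-2) = -77*(-2) = 154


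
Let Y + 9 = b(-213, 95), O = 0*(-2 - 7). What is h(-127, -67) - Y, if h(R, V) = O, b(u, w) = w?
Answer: -86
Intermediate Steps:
O = 0 (O = 0*(-9) = 0)
h(R, V) = 0
Y = 86 (Y = -9 + 95 = 86)
h(-127, -67) - Y = 0 - 1*86 = 0 - 86 = -86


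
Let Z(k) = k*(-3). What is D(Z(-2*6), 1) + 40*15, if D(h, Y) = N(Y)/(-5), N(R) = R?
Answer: 2999/5 ≈ 599.80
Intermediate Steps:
Z(k) = -3*k
D(h, Y) = -Y/5 (D(h, Y) = Y/(-5) = Y*(-1/5) = -Y/5)
D(Z(-2*6), 1) + 40*15 = -1/5*1 + 40*15 = -1/5 + 600 = 2999/5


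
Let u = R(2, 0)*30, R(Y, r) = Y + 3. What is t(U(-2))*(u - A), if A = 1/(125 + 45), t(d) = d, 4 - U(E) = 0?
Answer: 50998/85 ≈ 599.98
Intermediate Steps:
U(E) = 4 (U(E) = 4 - 1*0 = 4 + 0 = 4)
R(Y, r) = 3 + Y
A = 1/170 ≈ 0.0058824
u = 150 (u = (3 + 2)*30 = 5*30 = 150)
t(U(-2))*(u - A) = 4*(150 - 1*1/170) = 4*(150 - 1/170) = 4*(25499/170) = 50998/85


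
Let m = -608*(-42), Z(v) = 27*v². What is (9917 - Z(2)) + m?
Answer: 35345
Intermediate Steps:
m = 25536
(9917 - Z(2)) + m = (9917 - 27*2²) + 25536 = (9917 - 27*4) + 25536 = (9917 - 1*108) + 25536 = (9917 - 108) + 25536 = 9809 + 25536 = 35345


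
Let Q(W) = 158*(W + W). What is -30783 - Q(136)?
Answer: -73759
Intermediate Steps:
Q(W) = 316*W (Q(W) = 158*(2*W) = 316*W)
-30783 - Q(136) = -30783 - 316*136 = -30783 - 1*42976 = -30783 - 42976 = -73759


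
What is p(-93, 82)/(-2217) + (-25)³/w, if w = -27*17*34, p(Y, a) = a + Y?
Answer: 11604097/11532834 ≈ 1.0062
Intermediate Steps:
p(Y, a) = Y + a
w = -15606 (w = -459*34 = -15606)
p(-93, 82)/(-2217) + (-25)³/w = (-93 + 82)/(-2217) + (-25)³/(-15606) = -11*(-1/2217) - 15625*(-1/15606) = 11/2217 + 15625/15606 = 11604097/11532834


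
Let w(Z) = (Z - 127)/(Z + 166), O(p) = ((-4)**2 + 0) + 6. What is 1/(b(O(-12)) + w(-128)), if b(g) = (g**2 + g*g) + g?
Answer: 38/37365 ≈ 0.0010170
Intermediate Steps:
O(p) = 22 (O(p) = (16 + 0) + 6 = 16 + 6 = 22)
w(Z) = (-127 + Z)/(166 + Z)
b(g) = g + 2*g**2 (b(g) = (g**2 + g**2) + g = 2*g**2 + g = g + 2*g**2)
1/(b(O(-12)) + w(-128)) = 1/(22*(1 + 2*22) + (-127 - 128)/(166 - 128)) = 1/(22*(1 + 44) - 255/38) = 1/(22*45 + (1/38)*(-255)) = 1/(990 - 255/38) = 1/(37365/38) = 38/37365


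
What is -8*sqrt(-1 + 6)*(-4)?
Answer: 32*sqrt(5) ≈ 71.554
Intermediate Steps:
-8*sqrt(-1 + 6)*(-4) = -8*sqrt(5)*(-4) = 32*sqrt(5)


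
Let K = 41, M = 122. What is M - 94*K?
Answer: -3732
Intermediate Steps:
M - 94*K = 122 - 94*41 = 122 - 3854 = -3732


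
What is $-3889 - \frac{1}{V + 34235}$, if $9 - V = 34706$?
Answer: $- \frac{1796717}{462} \approx -3889.0$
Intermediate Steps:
$V = -34697$ ($V = 9 - 34706 = -34697$)
$-3889 - \frac{1}{V + 34235} = -3889 - \frac{1}{-34697 + 34235} = -3889 - \frac{1}{-462} = -3889 - - \frac{1}{462} = -3889 + \frac{1}{462} = - \frac{1796717}{462}$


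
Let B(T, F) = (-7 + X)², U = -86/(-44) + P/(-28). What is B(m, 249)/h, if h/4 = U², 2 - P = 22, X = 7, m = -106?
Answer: 0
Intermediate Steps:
P = -20 (P = 2 - 1*22 = 2 - 22 = -20)
U = 411/154 (U = -86/(-44) - 20/(-28) = -86*(-1/44) - 20*(-1/28) = 43/22 + 5/7 = 411/154 ≈ 2.6688)
B(T, F) = 0 (B(T, F) = (-7 + 7)² = 0² = 0)
h = 168921/5929 (h = 4*(411/154)² = 4*(168921/23716) = 168921/5929 ≈ 28.491)
B(m, 249)/h = 0/(168921/5929) = 0*(5929/168921) = 0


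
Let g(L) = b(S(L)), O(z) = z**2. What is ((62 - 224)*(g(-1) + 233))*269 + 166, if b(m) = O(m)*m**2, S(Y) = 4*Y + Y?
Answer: -37389758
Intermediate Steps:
S(Y) = 5*Y
b(m) = m**4 (b(m) = m**2*m**2 = m**4)
g(L) = 625*L**4 (g(L) = (5*L)**4 = 625*L**4)
((62 - 224)*(g(-1) + 233))*269 + 166 = ((62 - 224)*(625*(-1)**4 + 233))*269 + 166 = -162*(625*1 + 233)*269 + 166 = -162*(625 + 233)*269 + 166 = -162*858*269 + 166 = -138996*269 + 166 = -37389924 + 166 = -37389758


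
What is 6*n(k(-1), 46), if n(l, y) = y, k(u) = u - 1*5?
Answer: 276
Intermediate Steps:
k(u) = -5 + u (k(u) = u - 5 = -5 + u)
6*n(k(-1), 46) = 6*46 = 276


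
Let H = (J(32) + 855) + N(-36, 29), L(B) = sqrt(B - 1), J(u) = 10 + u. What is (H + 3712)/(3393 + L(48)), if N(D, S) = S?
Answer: 7868367/5756201 - 2319*sqrt(47)/5756201 ≈ 1.3642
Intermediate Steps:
L(B) = sqrt(-1 + B)
H = 926 (H = ((10 + 32) + 855) + 29 = (42 + 855) + 29 = 897 + 29 = 926)
(H + 3712)/(3393 + L(48)) = (926 + 3712)/(3393 + sqrt(-1 + 48)) = 4638/(3393 + sqrt(47))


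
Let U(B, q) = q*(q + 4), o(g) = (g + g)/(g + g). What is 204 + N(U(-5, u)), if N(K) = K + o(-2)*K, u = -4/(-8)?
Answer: 417/2 ≈ 208.50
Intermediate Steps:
o(g) = 1 (o(g) = (2*g)/((2*g)) = (2*g)*(1/(2*g)) = 1)
u = ½ (u = -4*(-⅛) = ½ ≈ 0.50000)
U(B, q) = q*(4 + q)
N(K) = 2*K (N(K) = K + 1*K = K + K = 2*K)
204 + N(U(-5, u)) = 204 + 2*((4 + ½)/2) = 204 + 2*((½)*(9/2)) = 204 + 2*(9/4) = 204 + 9/2 = 417/2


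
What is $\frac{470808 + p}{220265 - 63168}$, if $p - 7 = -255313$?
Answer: $\frac{215502}{157097} \approx 1.3718$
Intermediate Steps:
$p = -255306$ ($p = 7 - 255313 = -255306$)
$\frac{470808 + p}{220265 - 63168} = \frac{470808 - 255306}{220265 - 63168} = \frac{215502}{220265 - 63168} = \frac{215502}{157097}$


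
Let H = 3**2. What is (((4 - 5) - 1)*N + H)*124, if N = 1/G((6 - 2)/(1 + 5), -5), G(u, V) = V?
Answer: 5828/5 ≈ 1165.6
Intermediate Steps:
N = -1/5 (N = 1/(-5) = -1/5 ≈ -0.20000)
H = 9
(((4 - 5) - 1)*N + H)*124 = (((4 - 5) - 1)*(-1/5) + 9)*124 = ((-1 - 1)*(-1/5) + 9)*124 = (-2*(-1/5) + 9)*124 = (2/5 + 9)*124 = (47/5)*124 = 5828/5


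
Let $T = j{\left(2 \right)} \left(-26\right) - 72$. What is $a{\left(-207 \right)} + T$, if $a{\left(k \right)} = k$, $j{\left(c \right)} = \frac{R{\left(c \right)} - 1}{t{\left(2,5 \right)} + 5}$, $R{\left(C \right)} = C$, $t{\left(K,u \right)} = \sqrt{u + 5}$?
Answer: $- \frac{863}{3} + \frac{26 \sqrt{10}}{15} \approx -282.19$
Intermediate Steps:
$t{\left(K,u \right)} = \sqrt{5 + u}$
$j{\left(c \right)} = \frac{-1 + c}{5 + \sqrt{10}}$ ($j{\left(c \right)} = \frac{c - 1}{\sqrt{5 + 5} + 5} = \frac{-1 + c}{\sqrt{10} + 5} = \frac{-1 + c}{5 + \sqrt{10}}$)
$T = -72 - \frac{26}{5 + \sqrt{10}}$ ($T = \frac{-1 + 2}{5 + \sqrt{10}} \left(-26\right) - 72 = \frac{1}{5 + \sqrt{10}} \cdot 1 \left(-26\right) - 72 = \frac{1}{5 + \sqrt{10}} \left(-26\right) - 72 = - \frac{26}{5 + \sqrt{10}} - 72 = -72 - \frac{26}{5 + \sqrt{10}} \approx -75.185$)
$a{\left(-207 \right)} + T = -207 - \left(\frac{242}{3} - \frac{26 \sqrt{10}}{15}\right) = - \frac{863}{3} + \frac{26 \sqrt{10}}{15}$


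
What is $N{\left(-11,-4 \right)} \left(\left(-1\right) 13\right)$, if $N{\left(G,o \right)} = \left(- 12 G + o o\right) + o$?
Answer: $-1872$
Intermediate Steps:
$N{\left(G,o \right)} = o + o^{2} - 12 G$ ($N{\left(G,o \right)} = \left(- 12 G + o^{2}\right) + o = \left(o^{2} - 12 G\right) + o = o + o^{2} - 12 G$)
$N{\left(-11,-4 \right)} \left(\left(-1\right) 13\right) = \left(-4 + \left(-4\right)^{2} - -132\right) \left(\left(-1\right) 13\right) = \left(-4 + 16 + 132\right) \left(-13\right) = 144 \left(-13\right) = -1872$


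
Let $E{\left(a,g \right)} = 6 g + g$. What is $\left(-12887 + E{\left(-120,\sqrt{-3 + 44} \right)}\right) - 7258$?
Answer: $-20145 + 7 \sqrt{41} \approx -20100.0$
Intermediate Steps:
$E{\left(a,g \right)} = 7 g$
$\left(-12887 + E{\left(-120,\sqrt{-3 + 44} \right)}\right) - 7258 = \left(-12887 + 7 \sqrt{-3 + 44}\right) - 7258 = \left(-12887 + 7 \sqrt{41}\right) - 7258 = -20145 + 7 \sqrt{41}$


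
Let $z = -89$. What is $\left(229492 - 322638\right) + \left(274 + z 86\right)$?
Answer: $-100526$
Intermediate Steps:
$\left(229492 - 322638\right) + \left(274 + z 86\right) = \left(229492 - 322638\right) + \left(274 - 7654\right) = -93146 + \left(274 - 7654\right) = -93146 - 7380 = -100526$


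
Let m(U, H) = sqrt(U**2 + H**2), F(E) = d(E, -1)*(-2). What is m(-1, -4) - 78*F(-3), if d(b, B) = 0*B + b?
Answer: -468 + sqrt(17) ≈ -463.88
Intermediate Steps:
d(b, B) = b (d(b, B) = 0 + b = b)
F(E) = -2*E (F(E) = E*(-2) = -2*E)
m(U, H) = sqrt(H**2 + U**2)
m(-1, -4) - 78*F(-3) = sqrt((-4)**2 + (-1)**2) - (-156)*(-3) = sqrt(16 + 1) - 78*6 = sqrt(17) - 468 = -468 + sqrt(17)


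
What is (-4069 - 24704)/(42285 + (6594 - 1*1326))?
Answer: -9591/15851 ≈ -0.60507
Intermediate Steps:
(-4069 - 24704)/(42285 + (6594 - 1*1326)) = -28773/(42285 + (6594 - 1326)) = -28773/(42285 + 5268) = -28773/47553 = -28773*1/47553 = -9591/15851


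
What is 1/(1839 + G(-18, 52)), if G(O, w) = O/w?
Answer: 26/47805 ≈ 0.00054388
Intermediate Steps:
1/(1839 + G(-18, 52)) = 1/(1839 - 18/52) = 1/(1839 - 18*1/52) = 1/(1839 - 9/26) = 1/(47805/26) = 26/47805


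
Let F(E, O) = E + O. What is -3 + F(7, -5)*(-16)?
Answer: -35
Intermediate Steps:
-3 + F(7, -5)*(-16) = -3 + (7 - 5)*(-16) = -3 + 2*(-16) = -3 - 32 = -35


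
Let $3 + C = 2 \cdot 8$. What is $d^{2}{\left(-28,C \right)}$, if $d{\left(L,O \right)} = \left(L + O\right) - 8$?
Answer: $529$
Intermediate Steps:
$C = 13$ ($C = -3 + 2 \cdot 8 = -3 + 16 = 13$)
$d{\left(L,O \right)} = -8 + L + O$
$d^{2}{\left(-28,C \right)} = \left(-8 - 28 + 13\right)^{2} = \left(-23\right)^{2} = 529$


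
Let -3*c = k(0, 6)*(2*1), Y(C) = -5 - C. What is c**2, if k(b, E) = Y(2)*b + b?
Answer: 0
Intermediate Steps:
k(b, E) = -6*b (k(b, E) = (-5 - 1*2)*b + b = (-5 - 2)*b + b = -7*b + b = -6*b)
c = 0 (c = -(-6*0)*2*1/3 = -0*2 = -1/3*0 = 0)
c**2 = 0**2 = 0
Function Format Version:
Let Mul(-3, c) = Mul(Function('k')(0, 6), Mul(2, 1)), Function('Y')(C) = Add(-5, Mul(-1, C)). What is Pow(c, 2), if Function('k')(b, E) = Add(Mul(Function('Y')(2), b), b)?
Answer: 0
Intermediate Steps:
Function('k')(b, E) = Mul(-6, b) (Function('k')(b, E) = Add(Mul(Add(-5, Mul(-1, 2)), b), b) = Add(Mul(Add(-5, -2), b), b) = Add(Mul(-7, b), b) = Mul(-6, b))
c = 0 (c = Mul(Rational(-1, 3), Mul(Mul(-6, 0), Mul(2, 1))) = Mul(Rational(-1, 3), Mul(0, 2)) = Mul(Rational(-1, 3), 0) = 0)
Pow(c, 2) = Pow(0, 2) = 0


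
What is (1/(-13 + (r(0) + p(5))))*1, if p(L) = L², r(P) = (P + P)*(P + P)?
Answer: 1/12 ≈ 0.083333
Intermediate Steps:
r(P) = 4*P² (r(P) = (2*P)*(2*P) = 4*P²)
(1/(-13 + (r(0) + p(5))))*1 = (1/(-13 + (4*0² + 5²)))*1 = (1/(-13 + (4*0 + 25)))*1 = (1/(-13 + (0 + 25)))*1 = (1/(-13 + 25))*1 = (1/12)*1 = 1/12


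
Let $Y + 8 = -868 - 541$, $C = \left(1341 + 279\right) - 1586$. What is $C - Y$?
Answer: $1451$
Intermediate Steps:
$C = 34$ ($C = 1620 - 1586 = 34$)
$Y = -1417$ ($Y = -8 - 1409 = -1417$)
$C - Y = 34 - -1417 = 34 + 1417 = 1451$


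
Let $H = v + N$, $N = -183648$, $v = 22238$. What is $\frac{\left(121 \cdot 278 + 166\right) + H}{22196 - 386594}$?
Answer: $\frac{63803}{182199} \approx 0.35018$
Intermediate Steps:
$H = -161410$ ($H = 22238 - 183648 = -161410$)
$\frac{\left(121 \cdot 278 + 166\right) + H}{22196 - 386594} = \frac{\left(121 \cdot 278 + 166\right) - 161410}{22196 - 386594} = \frac{\left(33638 + 166\right) - 161410}{-364398} = \left(33804 - 161410\right) \left(- \frac{1}{364398}\right) = \left(-127606\right) \left(- \frac{1}{364398}\right) = \frac{63803}{182199}$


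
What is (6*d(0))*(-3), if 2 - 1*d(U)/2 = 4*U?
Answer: -72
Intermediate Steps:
d(U) = 4 - 8*U
(6*d(0))*(-3) = (6*(4 - 8*0))*(-3) = (6*(4 + 0))*(-3) = (6*4)*(-3) = 24*(-3) = -72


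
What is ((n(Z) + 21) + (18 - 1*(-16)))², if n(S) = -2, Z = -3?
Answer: 2809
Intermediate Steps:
((n(Z) + 21) + (18 - 1*(-16)))² = ((-2 + 21) + (18 - 1*(-16)))² = (19 + (18 + 16))² = (19 + 34)² = 53² = 2809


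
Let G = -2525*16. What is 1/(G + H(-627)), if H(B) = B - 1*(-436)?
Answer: -1/40591 ≈ -2.4636e-5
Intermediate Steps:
H(B) = 436 + B (H(B) = B + 436 = 436 + B)
G = -40400
1/(G + H(-627)) = 1/(-40400 + (436 - 627)) = 1/(-40400 - 191) = 1/(-40591) = -1/40591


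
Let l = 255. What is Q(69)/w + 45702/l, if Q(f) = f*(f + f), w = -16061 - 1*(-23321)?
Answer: 3713607/20570 ≈ 180.54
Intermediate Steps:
w = 7260 (w = -16061 + 23321 = 7260)
Q(f) = 2*f² (Q(f) = f*(2*f) = 2*f²)
Q(69)/w + 45702/l = (2*69²)/7260 + 45702/255 = (2*4761)*(1/7260) + 45702*(1/255) = 9522*(1/7260) + 15234/85 = 1587/1210 + 15234/85 = 3713607/20570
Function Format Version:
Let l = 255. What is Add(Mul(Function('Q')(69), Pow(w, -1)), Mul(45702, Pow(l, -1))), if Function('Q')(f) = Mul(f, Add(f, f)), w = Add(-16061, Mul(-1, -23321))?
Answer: Rational(3713607, 20570) ≈ 180.54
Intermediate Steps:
w = 7260 (w = Add(-16061, 23321) = 7260)
Function('Q')(f) = Mul(2, Pow(f, 2)) (Function('Q')(f) = Mul(f, Mul(2, f)) = Mul(2, Pow(f, 2)))
Add(Mul(Function('Q')(69), Pow(w, -1)), Mul(45702, Pow(l, -1))) = Add(Mul(Mul(2, Pow(69, 2)), Pow(7260, -1)), Mul(45702, Pow(255, -1))) = Add(Mul(Mul(2, 4761), Rational(1, 7260)), Mul(45702, Rational(1, 255))) = Add(Mul(9522, Rational(1, 7260)), Rational(15234, 85)) = Add(Rational(1587, 1210), Rational(15234, 85)) = Rational(3713607, 20570)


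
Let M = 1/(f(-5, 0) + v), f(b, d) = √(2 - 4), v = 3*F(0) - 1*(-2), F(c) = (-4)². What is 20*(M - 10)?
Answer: 20*(-10*√2 + 499*I)/(√2 - 50*I) ≈ -199.6 - 0.011305*I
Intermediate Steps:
F(c) = 16
v = 50 (v = 3*16 - 1*(-2) = 48 + 2 = 50)
f(b, d) = I*√2 (f(b, d) = √(-2) = I*√2)
M = 1/(50 + I*√2) (M = 1/(I*√2 + 50) = 1/(50 + I*√2) ≈ 0.019984 - 0.00056523*I)
20*(M - 10) = 20*((25/1251 - I*√2/2502) - 10) = 20*(-12485/1251 - I*√2/2502) = -249700/1251 - 10*I*√2/1251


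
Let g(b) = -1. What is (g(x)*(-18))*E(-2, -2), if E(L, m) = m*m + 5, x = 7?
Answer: 162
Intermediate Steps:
E(L, m) = 5 + m² (E(L, m) = m² + 5 = 5 + m²)
(g(x)*(-18))*E(-2, -2) = (-1*(-18))*(5 + (-2)²) = 18*(5 + 4) = 18*9 = 162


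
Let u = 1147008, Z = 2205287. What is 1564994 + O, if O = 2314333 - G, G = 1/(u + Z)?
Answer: 13004648505464/3352295 ≈ 3.8793e+6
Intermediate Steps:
G = 1/3352295 (G = 1/(1147008 + 2205287) = 1/3352295 ≈ 2.9830e-7)
O = 7758326944234/3352295 (O = 2314333 - 1*1/3352295 = 2314333 - 1/3352295 = 7758326944234/3352295 ≈ 2.3143e+6)
1564994 + O = 1564994 + 7758326944234/3352295 = 13004648505464/3352295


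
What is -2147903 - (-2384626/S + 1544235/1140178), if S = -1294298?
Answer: -1584864918706349095/737865052522 ≈ -2.1479e+6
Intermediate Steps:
-2147903 - (-2384626/S + 1544235/1140178) = -2147903 - (-2384626/(-1294298) + 1544235/1140178) = -2147903 - (-2384626*(-1/1294298) + 1544235*(1/1140178)) = -2147903 - (1192313/647149 + 1544235/1140178) = -2147903 - 1*2358799187729/737865052522 = -2147903 - 2358799187729/737865052522 = -1584864918706349095/737865052522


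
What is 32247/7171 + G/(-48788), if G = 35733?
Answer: 1317025293/349858748 ≈ 3.7645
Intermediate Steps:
32247/7171 + G/(-48788) = 32247/7171 + 35733/(-48788) = 32247*(1/7171) + 35733*(-1/48788) = 32247/7171 - 35733/48788 = 1317025293/349858748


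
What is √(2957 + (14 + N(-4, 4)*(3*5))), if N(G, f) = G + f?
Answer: √2971 ≈ 54.507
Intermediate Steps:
√(2957 + (14 + N(-4, 4)*(3*5))) = √(2957 + (14 + (-4 + 4)*(3*5))) = √(2957 + (14 + 0*15)) = √(2957 + (14 + 0)) = √(2957 + 14) = √2971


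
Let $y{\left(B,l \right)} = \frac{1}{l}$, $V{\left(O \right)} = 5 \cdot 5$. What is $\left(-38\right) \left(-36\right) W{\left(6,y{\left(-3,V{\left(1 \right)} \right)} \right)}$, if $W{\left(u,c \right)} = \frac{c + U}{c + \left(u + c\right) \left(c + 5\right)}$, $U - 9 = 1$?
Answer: $\frac{8584200}{19051} \approx 450.59$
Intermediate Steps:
$V{\left(O \right)} = 25$
$U = 10$ ($U = 9 + 1 = 10$)
$W{\left(u,c \right)} = \frac{10 + c}{c + \left(5 + c\right) \left(c + u\right)}$ ($W{\left(u,c \right)} = \frac{c + 10}{c + \left(u + c\right) \left(c + 5\right)} = \frac{10 + c}{c + \left(c + u\right) \left(5 + c\right)} = \frac{10 + c}{c + \left(5 + c\right) \left(c + u\right)}$)
$\left(-38\right) \left(-36\right) W{\left(6,y{\left(-3,V{\left(1 \right)} \right)} \right)} = \left(-38\right) \left(-36\right) \frac{10 + \frac{1}{25}}{\left(\frac{1}{25}\right)^{2} + 5 \cdot 6 + \frac{6}{25} + \frac{1}{25} \cdot 6} = 1368 \frac{10 + \frac{1}{25}}{\left(\frac{1}{25}\right)^{2} + 30 + 6 \cdot \frac{1}{25} + \frac{1}{25} \cdot 6} = 1368 \frac{1}{\frac{1}{625} + 30 + \frac{6}{25} + \frac{6}{25}} \cdot \frac{251}{25} = 1368 \frac{1}{\frac{19051}{625}} \cdot \frac{251}{25} = 1368 \cdot \frac{625}{19051} \cdot \frac{251}{25} = 1368 \cdot \frac{6275}{19051} = \frac{8584200}{19051}$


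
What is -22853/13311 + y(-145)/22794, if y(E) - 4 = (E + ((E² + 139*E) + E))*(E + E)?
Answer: -15860737/1743741 ≈ -9.0958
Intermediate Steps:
y(E) = 4 + 2*E*(E² + 141*E) (y(E) = 4 + (E + ((E² + 139*E) + E))*(E + E) = 4 + (E + (E² + 140*E))*(2*E) = 4 + (E² + 141*E)*(2*E) = 4 + 2*E*(E² + 141*E))
-22853/13311 + y(-145)/22794 = -22853/13311 + (4 + 2*(-145)³ + 282*(-145)²)/22794 = -22853*1/13311 + (4 + 2*(-3048625) + 282*21025)*(1/22794) = -22853/13311 + (4 - 6097250 + 5929050)*(1/22794) = -22853/13311 - 168196*1/22794 = -22853/13311 - 84098/11397 = -15860737/1743741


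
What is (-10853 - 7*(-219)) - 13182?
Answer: -22502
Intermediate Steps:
(-10853 - 7*(-219)) - 13182 = (-10853 + 1533) - 13182 = -9320 - 13182 = -22502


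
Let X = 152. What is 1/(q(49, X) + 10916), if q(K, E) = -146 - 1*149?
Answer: 1/10621 ≈ 9.4153e-5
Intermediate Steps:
q(K, E) = -295 (q(K, E) = -146 - 149 = -295)
1/(q(49, X) + 10916) = 1/(-295 + 10916) = 1/10621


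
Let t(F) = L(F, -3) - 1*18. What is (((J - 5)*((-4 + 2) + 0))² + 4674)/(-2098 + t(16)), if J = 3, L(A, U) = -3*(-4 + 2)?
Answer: -469/211 ≈ -2.2227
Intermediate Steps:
L(A, U) = 6 (L(A, U) = -3*(-2) = 6)
t(F) = -12 (t(F) = 6 - 1*18 = 6 - 18 = -12)
(((J - 5)*((-4 + 2) + 0))² + 4674)/(-2098 + t(16)) = (((3 - 5)*((-4 + 2) + 0))² + 4674)/(-2098 - 12) = ((-2*(-2 + 0))² + 4674)/(-2110) = ((-2*(-2))² + 4674)*(-1/2110) = (4² + 4674)*(-1/2110) = (16 + 4674)*(-1/2110) = 4690*(-1/2110) = -469/211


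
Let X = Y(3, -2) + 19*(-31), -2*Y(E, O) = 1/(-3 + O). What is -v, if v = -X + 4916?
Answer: -55049/10 ≈ -5504.9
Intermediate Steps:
Y(E, O) = -1/(2*(-3 + O))
X = -5889/10 (X = -1/(-6 + 2*(-2)) + 19*(-31) = -1/(-6 - 4) - 589 = -1/(-10) - 589 = -1*(-⅒) - 589 = ⅒ - 589 = -5889/10 ≈ -588.90)
v = 55049/10 (v = -1*(-5889/10) + 4916 = 5889/10 + 4916 = 55049/10 ≈ 5504.9)
-v = -1*55049/10 = -55049/10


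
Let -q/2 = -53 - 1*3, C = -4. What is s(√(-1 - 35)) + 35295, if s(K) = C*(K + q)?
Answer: 34847 - 24*I ≈ 34847.0 - 24.0*I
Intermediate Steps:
q = 112 (q = -2*(-53 - 1*3) = -2*(-53 - 3) = -2*(-56) = 112)
s(K) = -448 - 4*K (s(K) = -4*(K + 112) = -4*(112 + K) = -448 - 4*K)
s(√(-1 - 35)) + 35295 = (-448 - 4*√(-1 - 35)) + 35295 = (-448 - 24*I) + 35295 = 34847 - 24*I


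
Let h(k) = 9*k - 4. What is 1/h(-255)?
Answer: -1/2299 ≈ -0.00043497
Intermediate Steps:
h(k) = -4 + 9*k
1/h(-255) = 1/(-4 + 9*(-255)) = 1/(-4 - 2295) = 1/(-2299) = -1/2299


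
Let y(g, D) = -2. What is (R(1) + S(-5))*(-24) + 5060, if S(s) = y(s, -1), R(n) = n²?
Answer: 5084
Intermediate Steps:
S(s) = -2
(R(1) + S(-5))*(-24) + 5060 = (1² - 2)*(-24) + 5060 = (1 - 2)*(-24) + 5060 = -1*(-24) + 5060 = 24 + 5060 = 5084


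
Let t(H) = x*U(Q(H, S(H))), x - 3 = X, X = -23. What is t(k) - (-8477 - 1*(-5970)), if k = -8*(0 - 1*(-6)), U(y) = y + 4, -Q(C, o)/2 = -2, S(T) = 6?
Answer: 2347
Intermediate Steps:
Q(C, o) = 4 (Q(C, o) = -2*(-2) = 4)
x = -20 (x = 3 - 23 = -20)
U(y) = 4 + y
k = -48 (k = -8*(0 + 6) = -8*6 = -48)
t(H) = -160 (t(H) = -20*(4 + 4) = -20*8 = -160)
t(k) - (-8477 - 1*(-5970)) = -160 - (-8477 - 1*(-5970)) = -160 - (-8477 + 5970) = -160 - 1*(-2507) = -160 + 2507 = 2347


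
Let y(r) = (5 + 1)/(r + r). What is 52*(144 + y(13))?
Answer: 7500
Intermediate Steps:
y(r) = 3/r (y(r) = 6/((2*r)) = 6*(1/(2*r)) = 3/r)
52*(144 + y(13)) = 52*(144 + 3/13) = 52*(1875/13) = 7500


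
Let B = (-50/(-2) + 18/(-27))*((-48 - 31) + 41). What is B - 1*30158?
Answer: -93248/3 ≈ -31083.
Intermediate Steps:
B = -2774/3 (B = (-50*(-½) + 18*(-1/27))*(-79 + 41) = (25 - ⅔)*(-38) = (73/3)*(-38) = -2774/3 ≈ -924.67)
B - 1*30158 = -2774/3 - 1*30158 = -2774/3 - 30158 = -93248/3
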